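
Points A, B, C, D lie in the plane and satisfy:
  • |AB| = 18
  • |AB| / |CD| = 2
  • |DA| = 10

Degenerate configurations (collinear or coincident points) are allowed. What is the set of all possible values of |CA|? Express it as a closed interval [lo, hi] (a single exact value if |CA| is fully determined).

|AB| ∈ {18}
|AD| ∈ {10}
|CD| ∈ {9}
|BD| ∈ [8, 28]
|AC| ∈ [1, 19]
|BC| ∈ [0, 37]

|CA| ∈ [1, 19]  (≈ [1.0000, 19.0000])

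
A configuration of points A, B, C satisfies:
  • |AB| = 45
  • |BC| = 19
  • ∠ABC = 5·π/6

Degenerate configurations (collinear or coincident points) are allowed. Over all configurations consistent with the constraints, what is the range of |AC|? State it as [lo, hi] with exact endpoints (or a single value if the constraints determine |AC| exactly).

|AC| = √(855·√(3) + 2386)  (≈ 62.1844)

|AB| ∈ {45}
|BC| ∈ {19}
|AC| ∈ {√(855·√(3) + 2386)}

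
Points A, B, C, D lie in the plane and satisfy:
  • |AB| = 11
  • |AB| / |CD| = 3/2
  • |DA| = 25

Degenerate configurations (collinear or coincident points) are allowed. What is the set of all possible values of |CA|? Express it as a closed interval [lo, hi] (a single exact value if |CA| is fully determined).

|CA| ∈ [53/3, 97/3]  (≈ [17.6667, 32.3333])

|AB| ∈ {11}
|AD| ∈ {25}
|CD| ∈ {22/3}
|BD| ∈ [14, 36]
|AC| ∈ [53/3, 97/3]
|BC| ∈ [20/3, 130/3]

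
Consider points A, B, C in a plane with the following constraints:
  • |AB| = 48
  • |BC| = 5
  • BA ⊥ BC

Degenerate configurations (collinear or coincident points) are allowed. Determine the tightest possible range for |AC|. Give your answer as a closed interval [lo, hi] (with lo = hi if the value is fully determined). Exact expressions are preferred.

|AC| = √(2329)  (≈ 48.2597)

|AB| ∈ {48}
|BC| ∈ {5}
|AC| ∈ {√(2329)}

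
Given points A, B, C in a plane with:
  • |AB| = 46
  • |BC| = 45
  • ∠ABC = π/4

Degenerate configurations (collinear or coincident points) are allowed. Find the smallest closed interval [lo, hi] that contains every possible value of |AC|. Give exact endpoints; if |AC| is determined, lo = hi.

|AC| = √(4141 - 2070·√(2))  (≈ 34.8364)

|AB| ∈ {46}
|BC| ∈ {45}
|AC| ∈ {√(4141 - 2070·√(2))}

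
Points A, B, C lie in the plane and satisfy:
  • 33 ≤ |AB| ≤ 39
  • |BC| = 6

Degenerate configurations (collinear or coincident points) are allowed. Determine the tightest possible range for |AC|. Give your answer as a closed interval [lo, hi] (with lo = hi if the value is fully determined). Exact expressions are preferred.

|AB| ∈ [33, 39]
|BC| ∈ {6}
|AC| ∈ [27, 45]

|AC| ∈ [27, 45]  (≈ [27.0000, 45.0000])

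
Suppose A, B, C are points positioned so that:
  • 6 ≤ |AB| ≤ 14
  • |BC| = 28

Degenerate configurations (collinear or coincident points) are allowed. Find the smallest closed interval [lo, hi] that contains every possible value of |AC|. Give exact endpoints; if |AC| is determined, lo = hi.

|AB| ∈ [6, 14]
|BC| ∈ {28}
|AC| ∈ [14, 42]

|AC| ∈ [14, 42]  (≈ [14.0000, 42.0000])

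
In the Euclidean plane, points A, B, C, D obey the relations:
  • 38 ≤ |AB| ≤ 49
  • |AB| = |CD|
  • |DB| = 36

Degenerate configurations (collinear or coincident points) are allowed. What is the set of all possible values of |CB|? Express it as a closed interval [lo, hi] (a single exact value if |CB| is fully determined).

|AB| ∈ [38, 49]
|BD| ∈ {36}
|CD| ∈ [38, 49]
|AD| ∈ [2, 85]
|BC| ∈ [2, 85]
|AC| ∈ [0, 134]

|CB| ∈ [2, 85]  (≈ [2.0000, 85.0000])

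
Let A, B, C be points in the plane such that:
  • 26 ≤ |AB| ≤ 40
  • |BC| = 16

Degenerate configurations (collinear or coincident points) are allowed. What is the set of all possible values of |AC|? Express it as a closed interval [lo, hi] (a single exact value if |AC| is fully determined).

|AC| ∈ [10, 56]  (≈ [10.0000, 56.0000])

|AB| ∈ [26, 40]
|BC| ∈ {16}
|AC| ∈ [10, 56]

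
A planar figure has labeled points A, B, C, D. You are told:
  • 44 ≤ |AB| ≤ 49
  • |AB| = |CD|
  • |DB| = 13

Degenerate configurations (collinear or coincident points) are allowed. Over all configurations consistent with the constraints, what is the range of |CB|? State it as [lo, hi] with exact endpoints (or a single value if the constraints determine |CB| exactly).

|AB| ∈ [44, 49]
|BD| ∈ {13}
|CD| ∈ [44, 49]
|AD| ∈ [31, 62]
|BC| ∈ [31, 62]
|AC| ∈ [0, 111]

|CB| ∈ [31, 62]  (≈ [31.0000, 62.0000])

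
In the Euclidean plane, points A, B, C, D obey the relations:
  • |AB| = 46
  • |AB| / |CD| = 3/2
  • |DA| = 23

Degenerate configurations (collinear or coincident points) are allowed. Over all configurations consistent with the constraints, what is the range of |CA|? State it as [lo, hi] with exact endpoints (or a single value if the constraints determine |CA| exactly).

|AB| ∈ {46}
|AD| ∈ {23}
|CD| ∈ {92/3}
|BD| ∈ [23, 69]
|AC| ∈ [23/3, 161/3]
|BC| ∈ [0, 299/3]

|CA| ∈ [23/3, 161/3]  (≈ [7.6667, 53.6667])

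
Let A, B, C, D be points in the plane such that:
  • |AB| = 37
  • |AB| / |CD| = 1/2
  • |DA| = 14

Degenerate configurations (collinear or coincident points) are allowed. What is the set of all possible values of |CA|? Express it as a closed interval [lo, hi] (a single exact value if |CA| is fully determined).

|AB| ∈ {37}
|AD| ∈ {14}
|CD| ∈ {74}
|BD| ∈ [23, 51]
|AC| ∈ [60, 88]
|BC| ∈ [23, 125]

|CA| ∈ [60, 88]  (≈ [60.0000, 88.0000])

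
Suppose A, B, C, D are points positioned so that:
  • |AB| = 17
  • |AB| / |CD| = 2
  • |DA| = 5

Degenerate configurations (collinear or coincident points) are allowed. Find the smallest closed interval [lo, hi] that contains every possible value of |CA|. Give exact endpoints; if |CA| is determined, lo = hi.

|AB| ∈ {17}
|AD| ∈ {5}
|CD| ∈ {17/2}
|BD| ∈ [12, 22]
|AC| ∈ [7/2, 27/2]
|BC| ∈ [7/2, 61/2]

|CA| ∈ [7/2, 27/2]  (≈ [3.5000, 13.5000])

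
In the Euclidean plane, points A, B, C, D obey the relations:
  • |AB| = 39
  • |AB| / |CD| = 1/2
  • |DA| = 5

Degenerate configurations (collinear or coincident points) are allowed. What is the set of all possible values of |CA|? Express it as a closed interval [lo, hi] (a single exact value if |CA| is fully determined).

|CA| ∈ [73, 83]  (≈ [73.0000, 83.0000])

|AB| ∈ {39}
|AD| ∈ {5}
|CD| ∈ {78}
|BD| ∈ [34, 44]
|AC| ∈ [73, 83]
|BC| ∈ [34, 122]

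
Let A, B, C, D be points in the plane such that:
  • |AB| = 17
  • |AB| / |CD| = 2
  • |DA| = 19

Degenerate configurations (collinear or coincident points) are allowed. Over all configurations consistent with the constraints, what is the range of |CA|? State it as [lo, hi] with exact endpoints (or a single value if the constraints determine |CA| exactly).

|CA| ∈ [21/2, 55/2]  (≈ [10.5000, 27.5000])

|AB| ∈ {17}
|AD| ∈ {19}
|CD| ∈ {17/2}
|BD| ∈ [2, 36]
|AC| ∈ [21/2, 55/2]
|BC| ∈ [0, 89/2]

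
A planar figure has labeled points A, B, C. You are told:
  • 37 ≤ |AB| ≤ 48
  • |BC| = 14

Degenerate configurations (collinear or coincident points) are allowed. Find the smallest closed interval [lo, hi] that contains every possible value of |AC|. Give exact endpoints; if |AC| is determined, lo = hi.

|AB| ∈ [37, 48]
|BC| ∈ {14}
|AC| ∈ [23, 62]

|AC| ∈ [23, 62]  (≈ [23.0000, 62.0000])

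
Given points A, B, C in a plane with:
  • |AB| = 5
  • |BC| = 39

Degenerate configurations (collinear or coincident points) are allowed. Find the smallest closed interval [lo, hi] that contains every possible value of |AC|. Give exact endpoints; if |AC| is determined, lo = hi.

|AC| ∈ [34, 44]  (≈ [34.0000, 44.0000])

|AB| ∈ {5}
|BC| ∈ {39}
|AC| ∈ [34, 44]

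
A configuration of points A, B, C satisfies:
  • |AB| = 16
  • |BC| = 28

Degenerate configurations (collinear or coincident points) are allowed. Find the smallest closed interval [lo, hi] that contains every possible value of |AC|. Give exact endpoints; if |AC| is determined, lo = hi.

|AC| ∈ [12, 44]  (≈ [12.0000, 44.0000])

|AB| ∈ {16}
|BC| ∈ {28}
|AC| ∈ [12, 44]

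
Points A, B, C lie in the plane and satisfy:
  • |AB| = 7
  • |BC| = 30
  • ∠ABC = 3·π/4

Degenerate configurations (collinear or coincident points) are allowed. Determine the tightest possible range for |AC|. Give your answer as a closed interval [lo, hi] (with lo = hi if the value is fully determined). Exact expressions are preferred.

|AC| = √(210·√(2) + 949)  (≈ 35.2985)

|AB| ∈ {7}
|BC| ∈ {30}
|AC| ∈ {√(210·√(2) + 949)}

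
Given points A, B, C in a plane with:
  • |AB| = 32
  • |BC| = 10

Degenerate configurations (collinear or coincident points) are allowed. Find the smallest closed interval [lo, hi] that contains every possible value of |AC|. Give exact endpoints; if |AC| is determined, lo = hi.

|AC| ∈ [22, 42]  (≈ [22.0000, 42.0000])

|AB| ∈ {32}
|BC| ∈ {10}
|AC| ∈ [22, 42]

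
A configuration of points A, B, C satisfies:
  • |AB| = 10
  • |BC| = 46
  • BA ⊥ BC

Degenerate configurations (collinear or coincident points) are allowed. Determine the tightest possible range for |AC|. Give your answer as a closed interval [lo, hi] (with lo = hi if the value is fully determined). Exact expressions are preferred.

|AC| = 2·√(554)  (≈ 47.0744)

|AB| ∈ {10}
|BC| ∈ {46}
|AC| ∈ {2·√(554)}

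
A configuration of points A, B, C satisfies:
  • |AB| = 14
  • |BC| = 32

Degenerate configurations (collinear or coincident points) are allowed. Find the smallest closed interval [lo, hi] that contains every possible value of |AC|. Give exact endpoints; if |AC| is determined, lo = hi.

|AB| ∈ {14}
|BC| ∈ {32}
|AC| ∈ [18, 46]

|AC| ∈ [18, 46]  (≈ [18.0000, 46.0000])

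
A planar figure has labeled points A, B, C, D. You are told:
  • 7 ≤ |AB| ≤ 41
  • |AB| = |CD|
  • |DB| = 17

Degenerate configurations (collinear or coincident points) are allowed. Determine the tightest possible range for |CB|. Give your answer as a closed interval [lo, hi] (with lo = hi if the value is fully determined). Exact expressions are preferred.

|AB| ∈ [7, 41]
|BD| ∈ {17}
|CD| ∈ [7, 41]
|AD| ∈ [0, 58]
|BC| ∈ [0, 58]
|AC| ∈ [0, 99]

|CB| ∈ [0, 58]  (≈ [0.0000, 58.0000])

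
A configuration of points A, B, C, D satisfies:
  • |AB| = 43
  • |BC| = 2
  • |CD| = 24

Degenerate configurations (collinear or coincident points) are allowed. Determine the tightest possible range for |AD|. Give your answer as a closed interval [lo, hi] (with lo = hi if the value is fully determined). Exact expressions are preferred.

|AB| ∈ {43}
|BC| ∈ {2}
|CD| ∈ {24}
|AC| ∈ [41, 45]
|BD| ∈ [22, 26]
|AD| ∈ [17, 69]

|AD| ∈ [17, 69]  (≈ [17.0000, 69.0000])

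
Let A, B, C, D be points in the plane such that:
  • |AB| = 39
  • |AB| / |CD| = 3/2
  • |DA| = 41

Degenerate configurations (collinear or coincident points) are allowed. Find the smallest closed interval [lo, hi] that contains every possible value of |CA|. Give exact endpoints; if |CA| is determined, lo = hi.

|CA| ∈ [15, 67]  (≈ [15.0000, 67.0000])

|AB| ∈ {39}
|AD| ∈ {41}
|CD| ∈ {26}
|BD| ∈ [2, 80]
|AC| ∈ [15, 67]
|BC| ∈ [0, 106]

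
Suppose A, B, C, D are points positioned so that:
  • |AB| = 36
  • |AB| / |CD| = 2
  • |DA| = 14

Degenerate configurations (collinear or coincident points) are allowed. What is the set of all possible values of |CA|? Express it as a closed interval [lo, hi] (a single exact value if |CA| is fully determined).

|CA| ∈ [4, 32]  (≈ [4.0000, 32.0000])

|AB| ∈ {36}
|AD| ∈ {14}
|CD| ∈ {18}
|BD| ∈ [22, 50]
|AC| ∈ [4, 32]
|BC| ∈ [4, 68]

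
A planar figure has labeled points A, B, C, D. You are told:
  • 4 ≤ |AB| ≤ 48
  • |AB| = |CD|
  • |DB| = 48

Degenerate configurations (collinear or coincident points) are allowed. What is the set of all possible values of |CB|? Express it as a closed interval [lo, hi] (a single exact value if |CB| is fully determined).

|AB| ∈ [4, 48]
|BD| ∈ {48}
|CD| ∈ [4, 48]
|AD| ∈ [0, 96]
|BC| ∈ [0, 96]
|AC| ∈ [0, 144]

|CB| ∈ [0, 96]  (≈ [0.0000, 96.0000])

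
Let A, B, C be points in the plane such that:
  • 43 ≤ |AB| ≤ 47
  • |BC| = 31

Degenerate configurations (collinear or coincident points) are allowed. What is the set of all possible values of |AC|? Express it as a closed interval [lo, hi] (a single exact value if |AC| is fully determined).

|AC| ∈ [12, 78]  (≈ [12.0000, 78.0000])

|AB| ∈ [43, 47]
|BC| ∈ {31}
|AC| ∈ [12, 78]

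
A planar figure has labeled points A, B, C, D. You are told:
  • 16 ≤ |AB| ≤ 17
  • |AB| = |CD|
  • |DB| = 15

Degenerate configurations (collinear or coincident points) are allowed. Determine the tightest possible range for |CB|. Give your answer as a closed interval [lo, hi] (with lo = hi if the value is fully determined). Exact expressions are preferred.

|CB| ∈ [1, 32]  (≈ [1.0000, 32.0000])

|AB| ∈ [16, 17]
|BD| ∈ {15}
|CD| ∈ [16, 17]
|AD| ∈ [1, 32]
|BC| ∈ [1, 32]
|AC| ∈ [0, 49]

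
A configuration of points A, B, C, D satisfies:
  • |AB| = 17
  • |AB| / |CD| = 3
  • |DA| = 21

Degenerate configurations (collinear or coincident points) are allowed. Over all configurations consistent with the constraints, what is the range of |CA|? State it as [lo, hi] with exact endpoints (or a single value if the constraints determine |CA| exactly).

|AB| ∈ {17}
|AD| ∈ {21}
|CD| ∈ {17/3}
|BD| ∈ [4, 38]
|AC| ∈ [46/3, 80/3]
|BC| ∈ [0, 131/3]

|CA| ∈ [46/3, 80/3]  (≈ [15.3333, 26.6667])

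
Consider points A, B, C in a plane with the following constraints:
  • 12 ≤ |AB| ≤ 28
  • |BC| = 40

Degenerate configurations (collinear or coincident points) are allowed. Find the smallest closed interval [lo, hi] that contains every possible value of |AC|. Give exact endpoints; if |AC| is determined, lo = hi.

|AC| ∈ [12, 68]  (≈ [12.0000, 68.0000])

|AB| ∈ [12, 28]
|BC| ∈ {40}
|AC| ∈ [12, 68]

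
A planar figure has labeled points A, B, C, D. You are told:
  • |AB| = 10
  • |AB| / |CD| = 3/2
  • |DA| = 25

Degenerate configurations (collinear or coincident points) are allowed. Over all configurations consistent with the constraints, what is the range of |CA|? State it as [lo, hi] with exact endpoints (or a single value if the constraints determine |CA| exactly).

|CA| ∈ [55/3, 95/3]  (≈ [18.3333, 31.6667])

|AB| ∈ {10}
|AD| ∈ {25}
|CD| ∈ {20/3}
|BD| ∈ [15, 35]
|AC| ∈ [55/3, 95/3]
|BC| ∈ [25/3, 125/3]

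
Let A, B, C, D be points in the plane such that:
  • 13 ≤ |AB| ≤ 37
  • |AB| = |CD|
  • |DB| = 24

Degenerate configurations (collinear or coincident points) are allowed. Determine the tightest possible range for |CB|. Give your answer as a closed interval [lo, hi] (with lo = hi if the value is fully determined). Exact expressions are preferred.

|AB| ∈ [13, 37]
|BD| ∈ {24}
|CD| ∈ [13, 37]
|AD| ∈ [0, 61]
|BC| ∈ [0, 61]
|AC| ∈ [0, 98]

|CB| ∈ [0, 61]  (≈ [0.0000, 61.0000])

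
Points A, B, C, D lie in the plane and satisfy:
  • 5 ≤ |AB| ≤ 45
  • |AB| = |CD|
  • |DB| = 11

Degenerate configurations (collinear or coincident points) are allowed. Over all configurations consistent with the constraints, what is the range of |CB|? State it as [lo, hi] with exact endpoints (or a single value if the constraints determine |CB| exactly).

|CB| ∈ [0, 56]  (≈ [0.0000, 56.0000])

|AB| ∈ [5, 45]
|BD| ∈ {11}
|CD| ∈ [5, 45]
|AD| ∈ [0, 56]
|BC| ∈ [0, 56]
|AC| ∈ [0, 101]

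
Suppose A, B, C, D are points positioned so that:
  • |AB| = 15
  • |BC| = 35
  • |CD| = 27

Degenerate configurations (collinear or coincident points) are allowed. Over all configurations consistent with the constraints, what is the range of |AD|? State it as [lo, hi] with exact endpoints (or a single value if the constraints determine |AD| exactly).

|AD| ∈ [0, 77]  (≈ [0.0000, 77.0000])

|AB| ∈ {15}
|BC| ∈ {35}
|CD| ∈ {27}
|AC| ∈ [20, 50]
|BD| ∈ [8, 62]
|AD| ∈ [0, 77]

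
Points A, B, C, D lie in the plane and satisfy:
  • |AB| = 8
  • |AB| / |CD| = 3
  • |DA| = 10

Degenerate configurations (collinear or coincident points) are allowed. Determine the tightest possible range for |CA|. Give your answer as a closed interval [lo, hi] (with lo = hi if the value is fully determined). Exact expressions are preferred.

|CA| ∈ [22/3, 38/3]  (≈ [7.3333, 12.6667])

|AB| ∈ {8}
|AD| ∈ {10}
|CD| ∈ {8/3}
|BD| ∈ [2, 18]
|AC| ∈ [22/3, 38/3]
|BC| ∈ [0, 62/3]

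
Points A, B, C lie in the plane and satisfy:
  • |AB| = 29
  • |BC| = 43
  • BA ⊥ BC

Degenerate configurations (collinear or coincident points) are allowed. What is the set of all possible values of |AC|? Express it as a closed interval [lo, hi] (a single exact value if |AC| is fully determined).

|AC| = √(2690)  (≈ 51.8652)

|AB| ∈ {29}
|BC| ∈ {43}
|AC| ∈ {√(2690)}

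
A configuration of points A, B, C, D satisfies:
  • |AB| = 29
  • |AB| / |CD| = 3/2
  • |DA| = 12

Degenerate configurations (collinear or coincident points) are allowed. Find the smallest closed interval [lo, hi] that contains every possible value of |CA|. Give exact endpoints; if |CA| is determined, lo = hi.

|CA| ∈ [22/3, 94/3]  (≈ [7.3333, 31.3333])

|AB| ∈ {29}
|AD| ∈ {12}
|CD| ∈ {58/3}
|BD| ∈ [17, 41]
|AC| ∈ [22/3, 94/3]
|BC| ∈ [0, 181/3]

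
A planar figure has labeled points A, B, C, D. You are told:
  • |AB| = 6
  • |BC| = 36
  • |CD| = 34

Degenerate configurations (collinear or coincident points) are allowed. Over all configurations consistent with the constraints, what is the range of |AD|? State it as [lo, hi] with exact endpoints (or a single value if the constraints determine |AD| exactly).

|AD| ∈ [0, 76]  (≈ [0.0000, 76.0000])

|AB| ∈ {6}
|BC| ∈ {36}
|CD| ∈ {34}
|AC| ∈ [30, 42]
|BD| ∈ [2, 70]
|AD| ∈ [0, 76]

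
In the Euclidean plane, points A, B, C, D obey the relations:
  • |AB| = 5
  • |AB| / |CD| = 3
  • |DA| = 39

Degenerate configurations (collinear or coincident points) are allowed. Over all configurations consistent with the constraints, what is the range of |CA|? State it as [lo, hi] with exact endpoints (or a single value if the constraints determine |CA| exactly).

|AB| ∈ {5}
|AD| ∈ {39}
|CD| ∈ {5/3}
|BD| ∈ [34, 44]
|AC| ∈ [112/3, 122/3]
|BC| ∈ [97/3, 137/3]

|CA| ∈ [112/3, 122/3]  (≈ [37.3333, 40.6667])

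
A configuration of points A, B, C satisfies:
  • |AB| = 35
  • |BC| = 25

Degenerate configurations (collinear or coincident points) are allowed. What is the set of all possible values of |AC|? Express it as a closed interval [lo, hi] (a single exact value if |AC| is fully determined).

|AC| ∈ [10, 60]  (≈ [10.0000, 60.0000])

|AB| ∈ {35}
|BC| ∈ {25}
|AC| ∈ [10, 60]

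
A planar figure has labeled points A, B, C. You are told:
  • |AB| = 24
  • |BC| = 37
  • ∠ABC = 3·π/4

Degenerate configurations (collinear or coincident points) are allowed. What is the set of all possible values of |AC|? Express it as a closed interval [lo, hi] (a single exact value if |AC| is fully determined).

|AB| ∈ {24}
|BC| ∈ {37}
|AC| ∈ {√(888·√(2) + 1945)}

|AC| = √(888·√(2) + 1945)  (≈ 56.5758)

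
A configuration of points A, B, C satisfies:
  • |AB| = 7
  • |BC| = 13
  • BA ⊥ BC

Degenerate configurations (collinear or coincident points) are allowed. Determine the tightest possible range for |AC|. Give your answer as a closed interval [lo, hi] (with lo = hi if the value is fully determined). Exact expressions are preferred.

|AC| = √(218)  (≈ 14.7648)

|AB| ∈ {7}
|BC| ∈ {13}
|AC| ∈ {√(218)}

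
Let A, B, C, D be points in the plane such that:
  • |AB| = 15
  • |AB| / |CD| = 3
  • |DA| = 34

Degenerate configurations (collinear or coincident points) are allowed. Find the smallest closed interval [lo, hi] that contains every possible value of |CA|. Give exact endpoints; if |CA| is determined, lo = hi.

|CA| ∈ [29, 39]  (≈ [29.0000, 39.0000])

|AB| ∈ {15}
|AD| ∈ {34}
|CD| ∈ {5}
|BD| ∈ [19, 49]
|AC| ∈ [29, 39]
|BC| ∈ [14, 54]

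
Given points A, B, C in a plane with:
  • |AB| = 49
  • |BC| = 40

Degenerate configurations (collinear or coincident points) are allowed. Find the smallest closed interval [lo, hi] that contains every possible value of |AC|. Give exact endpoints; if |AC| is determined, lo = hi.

|AC| ∈ [9, 89]  (≈ [9.0000, 89.0000])

|AB| ∈ {49}
|BC| ∈ {40}
|AC| ∈ [9, 89]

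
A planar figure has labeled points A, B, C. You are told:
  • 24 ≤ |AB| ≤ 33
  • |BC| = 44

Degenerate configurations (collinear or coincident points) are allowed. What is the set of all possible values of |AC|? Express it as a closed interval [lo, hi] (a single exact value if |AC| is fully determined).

|AC| ∈ [11, 77]  (≈ [11.0000, 77.0000])

|AB| ∈ [24, 33]
|BC| ∈ {44}
|AC| ∈ [11, 77]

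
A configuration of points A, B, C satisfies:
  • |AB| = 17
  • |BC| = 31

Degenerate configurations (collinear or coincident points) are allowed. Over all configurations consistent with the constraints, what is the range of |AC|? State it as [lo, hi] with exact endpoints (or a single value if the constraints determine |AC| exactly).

|AB| ∈ {17}
|BC| ∈ {31}
|AC| ∈ [14, 48]

|AC| ∈ [14, 48]  (≈ [14.0000, 48.0000])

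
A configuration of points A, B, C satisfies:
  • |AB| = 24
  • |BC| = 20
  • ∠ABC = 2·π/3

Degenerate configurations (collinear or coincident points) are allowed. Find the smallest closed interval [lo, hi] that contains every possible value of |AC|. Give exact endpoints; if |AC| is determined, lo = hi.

|AC| = 4·√(91)  (≈ 38.1576)

|AB| ∈ {24}
|BC| ∈ {20}
|AC| ∈ {4·√(91)}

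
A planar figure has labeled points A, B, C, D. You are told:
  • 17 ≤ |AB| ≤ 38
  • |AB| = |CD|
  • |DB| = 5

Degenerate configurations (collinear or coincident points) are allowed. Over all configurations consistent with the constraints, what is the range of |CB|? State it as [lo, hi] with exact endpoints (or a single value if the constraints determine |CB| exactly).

|AB| ∈ [17, 38]
|BD| ∈ {5}
|CD| ∈ [17, 38]
|AD| ∈ [12, 43]
|BC| ∈ [12, 43]
|AC| ∈ [0, 81]

|CB| ∈ [12, 43]  (≈ [12.0000, 43.0000])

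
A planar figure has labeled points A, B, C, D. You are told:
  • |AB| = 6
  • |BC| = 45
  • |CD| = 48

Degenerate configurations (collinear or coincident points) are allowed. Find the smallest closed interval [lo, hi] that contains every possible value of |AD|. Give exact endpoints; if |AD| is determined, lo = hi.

|AD| ∈ [0, 99]  (≈ [0.0000, 99.0000])

|AB| ∈ {6}
|BC| ∈ {45}
|CD| ∈ {48}
|AC| ∈ [39, 51]
|BD| ∈ [3, 93]
|AD| ∈ [0, 99]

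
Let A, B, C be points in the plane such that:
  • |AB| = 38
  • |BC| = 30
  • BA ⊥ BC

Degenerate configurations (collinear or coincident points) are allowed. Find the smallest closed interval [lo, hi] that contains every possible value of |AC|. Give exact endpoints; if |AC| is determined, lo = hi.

|AC| = 2·√(586)  (≈ 48.4149)

|AB| ∈ {38}
|BC| ∈ {30}
|AC| ∈ {2·√(586)}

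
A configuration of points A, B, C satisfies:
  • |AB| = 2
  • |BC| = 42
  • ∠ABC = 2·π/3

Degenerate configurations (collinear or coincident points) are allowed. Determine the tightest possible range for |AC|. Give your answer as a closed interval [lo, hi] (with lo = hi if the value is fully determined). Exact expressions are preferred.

|AB| ∈ {2}
|BC| ∈ {42}
|AC| ∈ {2·√(463)}

|AC| = 2·√(463)  (≈ 43.0349)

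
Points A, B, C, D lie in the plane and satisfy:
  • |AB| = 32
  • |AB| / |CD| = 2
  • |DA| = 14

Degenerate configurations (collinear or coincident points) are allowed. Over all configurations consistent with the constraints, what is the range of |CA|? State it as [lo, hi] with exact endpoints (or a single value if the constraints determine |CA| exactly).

|CA| ∈ [2, 30]  (≈ [2.0000, 30.0000])

|AB| ∈ {32}
|AD| ∈ {14}
|CD| ∈ {16}
|BD| ∈ [18, 46]
|AC| ∈ [2, 30]
|BC| ∈ [2, 62]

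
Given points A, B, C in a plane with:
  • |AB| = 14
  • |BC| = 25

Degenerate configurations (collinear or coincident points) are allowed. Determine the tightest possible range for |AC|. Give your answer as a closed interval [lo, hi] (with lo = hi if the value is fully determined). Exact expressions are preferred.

|AB| ∈ {14}
|BC| ∈ {25}
|AC| ∈ [11, 39]

|AC| ∈ [11, 39]  (≈ [11.0000, 39.0000])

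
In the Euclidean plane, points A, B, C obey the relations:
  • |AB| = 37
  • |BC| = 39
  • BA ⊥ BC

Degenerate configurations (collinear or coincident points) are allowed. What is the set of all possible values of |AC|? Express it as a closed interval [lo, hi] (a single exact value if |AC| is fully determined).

|AB| ∈ {37}
|BC| ∈ {39}
|AC| ∈ {17·√(10)}

|AC| = 17·√(10)  (≈ 53.7587)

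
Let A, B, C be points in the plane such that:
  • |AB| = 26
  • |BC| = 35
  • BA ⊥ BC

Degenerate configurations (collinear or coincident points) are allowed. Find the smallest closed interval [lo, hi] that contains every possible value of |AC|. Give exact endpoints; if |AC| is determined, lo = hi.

|AC| = √(1901)  (≈ 43.6005)

|AB| ∈ {26}
|BC| ∈ {35}
|AC| ∈ {√(1901)}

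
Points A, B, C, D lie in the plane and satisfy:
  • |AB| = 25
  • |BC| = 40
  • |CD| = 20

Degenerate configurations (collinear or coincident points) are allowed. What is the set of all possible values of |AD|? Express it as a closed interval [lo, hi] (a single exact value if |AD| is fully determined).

|AD| ∈ [0, 85]  (≈ [0.0000, 85.0000])

|AB| ∈ {25}
|BC| ∈ {40}
|CD| ∈ {20}
|AC| ∈ [15, 65]
|BD| ∈ [20, 60]
|AD| ∈ [0, 85]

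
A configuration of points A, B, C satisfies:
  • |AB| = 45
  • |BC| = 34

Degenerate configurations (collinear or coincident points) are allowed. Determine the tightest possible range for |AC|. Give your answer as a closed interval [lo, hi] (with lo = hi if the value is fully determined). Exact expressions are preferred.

|AC| ∈ [11, 79]  (≈ [11.0000, 79.0000])

|AB| ∈ {45}
|BC| ∈ {34}
|AC| ∈ [11, 79]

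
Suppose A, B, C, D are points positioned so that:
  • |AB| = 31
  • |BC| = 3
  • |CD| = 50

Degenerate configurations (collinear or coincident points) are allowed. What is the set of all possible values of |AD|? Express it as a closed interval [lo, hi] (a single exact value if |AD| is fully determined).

|AD| ∈ [16, 84]  (≈ [16.0000, 84.0000])

|AB| ∈ {31}
|BC| ∈ {3}
|CD| ∈ {50}
|AC| ∈ [28, 34]
|BD| ∈ [47, 53]
|AD| ∈ [16, 84]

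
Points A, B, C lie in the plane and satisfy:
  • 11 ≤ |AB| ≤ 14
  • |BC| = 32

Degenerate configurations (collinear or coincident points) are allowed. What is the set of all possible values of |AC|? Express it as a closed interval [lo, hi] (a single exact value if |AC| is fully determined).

|AC| ∈ [18, 46]  (≈ [18.0000, 46.0000])

|AB| ∈ [11, 14]
|BC| ∈ {32}
|AC| ∈ [18, 46]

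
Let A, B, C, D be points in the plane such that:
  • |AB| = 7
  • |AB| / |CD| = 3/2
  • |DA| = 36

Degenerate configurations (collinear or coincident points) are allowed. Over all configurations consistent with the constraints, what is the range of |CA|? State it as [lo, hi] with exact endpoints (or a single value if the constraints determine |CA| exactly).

|CA| ∈ [94/3, 122/3]  (≈ [31.3333, 40.6667])

|AB| ∈ {7}
|AD| ∈ {36}
|CD| ∈ {14/3}
|BD| ∈ [29, 43]
|AC| ∈ [94/3, 122/3]
|BC| ∈ [73/3, 143/3]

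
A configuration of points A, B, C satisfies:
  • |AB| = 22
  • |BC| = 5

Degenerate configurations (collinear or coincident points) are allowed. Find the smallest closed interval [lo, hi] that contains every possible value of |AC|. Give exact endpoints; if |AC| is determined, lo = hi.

|AB| ∈ {22}
|BC| ∈ {5}
|AC| ∈ [17, 27]

|AC| ∈ [17, 27]  (≈ [17.0000, 27.0000])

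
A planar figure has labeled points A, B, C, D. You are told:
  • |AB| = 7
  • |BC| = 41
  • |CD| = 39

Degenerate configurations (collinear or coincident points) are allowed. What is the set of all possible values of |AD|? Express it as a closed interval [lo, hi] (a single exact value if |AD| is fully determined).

|AB| ∈ {7}
|BC| ∈ {41}
|CD| ∈ {39}
|AC| ∈ [34, 48]
|BD| ∈ [2, 80]
|AD| ∈ [0, 87]

|AD| ∈ [0, 87]  (≈ [0.0000, 87.0000])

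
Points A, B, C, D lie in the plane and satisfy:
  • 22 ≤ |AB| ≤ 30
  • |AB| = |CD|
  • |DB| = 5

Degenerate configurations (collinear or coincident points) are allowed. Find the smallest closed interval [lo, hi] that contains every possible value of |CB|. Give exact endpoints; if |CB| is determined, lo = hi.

|CB| ∈ [17, 35]  (≈ [17.0000, 35.0000])

|AB| ∈ [22, 30]
|BD| ∈ {5}
|CD| ∈ [22, 30]
|AD| ∈ [17, 35]
|BC| ∈ [17, 35]
|AC| ∈ [0, 65]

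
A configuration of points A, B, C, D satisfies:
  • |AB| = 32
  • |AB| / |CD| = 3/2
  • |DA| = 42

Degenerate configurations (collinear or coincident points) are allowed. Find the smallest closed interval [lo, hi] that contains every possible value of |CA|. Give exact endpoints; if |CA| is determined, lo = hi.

|AB| ∈ {32}
|AD| ∈ {42}
|CD| ∈ {64/3}
|BD| ∈ [10, 74]
|AC| ∈ [62/3, 190/3]
|BC| ∈ [0, 286/3]

|CA| ∈ [62/3, 190/3]  (≈ [20.6667, 63.3333])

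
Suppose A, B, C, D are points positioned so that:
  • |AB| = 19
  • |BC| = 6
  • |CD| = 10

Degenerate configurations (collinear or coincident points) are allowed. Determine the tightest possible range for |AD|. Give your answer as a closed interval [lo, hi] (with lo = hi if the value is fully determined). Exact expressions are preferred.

|AB| ∈ {19}
|BC| ∈ {6}
|CD| ∈ {10}
|AC| ∈ [13, 25]
|BD| ∈ [4, 16]
|AD| ∈ [3, 35]

|AD| ∈ [3, 35]  (≈ [3.0000, 35.0000])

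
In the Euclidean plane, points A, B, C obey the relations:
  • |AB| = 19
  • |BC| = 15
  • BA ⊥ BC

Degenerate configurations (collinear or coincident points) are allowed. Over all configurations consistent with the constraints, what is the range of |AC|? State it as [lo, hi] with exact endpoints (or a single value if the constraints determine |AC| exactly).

|AB| ∈ {19}
|BC| ∈ {15}
|AC| ∈ {√(586)}

|AC| = √(586)  (≈ 24.2074)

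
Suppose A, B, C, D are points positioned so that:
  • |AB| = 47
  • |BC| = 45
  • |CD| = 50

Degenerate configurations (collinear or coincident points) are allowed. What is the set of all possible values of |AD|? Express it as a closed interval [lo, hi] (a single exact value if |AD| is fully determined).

|AD| ∈ [0, 142]  (≈ [0.0000, 142.0000])

|AB| ∈ {47}
|BC| ∈ {45}
|CD| ∈ {50}
|AC| ∈ [2, 92]
|BD| ∈ [5, 95]
|AD| ∈ [0, 142]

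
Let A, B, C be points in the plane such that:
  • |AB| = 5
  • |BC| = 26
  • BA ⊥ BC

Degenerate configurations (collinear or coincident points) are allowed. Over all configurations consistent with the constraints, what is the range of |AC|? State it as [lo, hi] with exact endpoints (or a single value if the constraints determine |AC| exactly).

|AC| = √(701)  (≈ 26.4764)

|AB| ∈ {5}
|BC| ∈ {26}
|AC| ∈ {√(701)}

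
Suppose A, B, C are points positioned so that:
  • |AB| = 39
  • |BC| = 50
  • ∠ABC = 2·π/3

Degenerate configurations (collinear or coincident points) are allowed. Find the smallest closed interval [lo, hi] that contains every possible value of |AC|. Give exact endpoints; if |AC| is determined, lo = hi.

|AB| ∈ {39}
|BC| ∈ {50}
|AC| ∈ {√(5971)}

|AC| = √(5971)  (≈ 77.2722)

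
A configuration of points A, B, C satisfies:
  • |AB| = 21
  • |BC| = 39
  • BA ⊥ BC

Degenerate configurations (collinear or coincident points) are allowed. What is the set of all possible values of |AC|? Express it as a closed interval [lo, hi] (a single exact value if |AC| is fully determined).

|AB| ∈ {21}
|BC| ∈ {39}
|AC| ∈ {3·√(218)}

|AC| = 3·√(218)  (≈ 44.2945)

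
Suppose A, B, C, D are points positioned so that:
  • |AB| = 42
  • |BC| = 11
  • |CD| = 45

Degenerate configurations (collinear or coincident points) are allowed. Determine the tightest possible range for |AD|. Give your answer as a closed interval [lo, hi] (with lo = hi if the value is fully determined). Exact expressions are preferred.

|AB| ∈ {42}
|BC| ∈ {11}
|CD| ∈ {45}
|AC| ∈ [31, 53]
|BD| ∈ [34, 56]
|AD| ∈ [0, 98]

|AD| ∈ [0, 98]  (≈ [0.0000, 98.0000])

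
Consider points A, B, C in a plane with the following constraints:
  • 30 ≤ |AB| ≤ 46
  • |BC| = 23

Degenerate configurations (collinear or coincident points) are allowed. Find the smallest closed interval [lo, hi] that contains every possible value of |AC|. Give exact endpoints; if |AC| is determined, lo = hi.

|AC| ∈ [7, 69]  (≈ [7.0000, 69.0000])

|AB| ∈ [30, 46]
|BC| ∈ {23}
|AC| ∈ [7, 69]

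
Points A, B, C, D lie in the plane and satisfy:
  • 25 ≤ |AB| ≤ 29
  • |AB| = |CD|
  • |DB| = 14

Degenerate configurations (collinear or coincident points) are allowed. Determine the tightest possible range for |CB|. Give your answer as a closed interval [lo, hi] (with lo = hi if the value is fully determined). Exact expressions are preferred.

|CB| ∈ [11, 43]  (≈ [11.0000, 43.0000])

|AB| ∈ [25, 29]
|BD| ∈ {14}
|CD| ∈ [25, 29]
|AD| ∈ [11, 43]
|BC| ∈ [11, 43]
|AC| ∈ [0, 72]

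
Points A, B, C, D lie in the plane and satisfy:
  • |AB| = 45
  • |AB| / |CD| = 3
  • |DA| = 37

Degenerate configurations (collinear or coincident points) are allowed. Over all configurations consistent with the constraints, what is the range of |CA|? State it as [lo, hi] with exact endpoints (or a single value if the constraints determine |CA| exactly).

|CA| ∈ [22, 52]  (≈ [22.0000, 52.0000])

|AB| ∈ {45}
|AD| ∈ {37}
|CD| ∈ {15}
|BD| ∈ [8, 82]
|AC| ∈ [22, 52]
|BC| ∈ [0, 97]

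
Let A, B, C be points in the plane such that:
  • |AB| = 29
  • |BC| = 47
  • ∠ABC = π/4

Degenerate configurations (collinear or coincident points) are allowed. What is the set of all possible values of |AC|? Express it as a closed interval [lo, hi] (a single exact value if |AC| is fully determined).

|AB| ∈ {29}
|BC| ∈ {47}
|AC| ∈ {√(3050 - 1363·√(2))}

|AC| = √(3050 - 1363·√(2))  (≈ 33.5026)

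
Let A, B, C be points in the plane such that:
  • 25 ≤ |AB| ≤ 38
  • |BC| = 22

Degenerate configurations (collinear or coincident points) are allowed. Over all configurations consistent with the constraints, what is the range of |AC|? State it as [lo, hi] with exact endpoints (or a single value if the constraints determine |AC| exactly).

|AC| ∈ [3, 60]  (≈ [3.0000, 60.0000])

|AB| ∈ [25, 38]
|BC| ∈ {22}
|AC| ∈ [3, 60]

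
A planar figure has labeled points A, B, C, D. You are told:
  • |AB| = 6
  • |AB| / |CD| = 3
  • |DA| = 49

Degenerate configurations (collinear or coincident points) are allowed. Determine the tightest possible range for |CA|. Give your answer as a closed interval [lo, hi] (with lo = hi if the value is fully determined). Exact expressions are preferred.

|CA| ∈ [47, 51]  (≈ [47.0000, 51.0000])

|AB| ∈ {6}
|AD| ∈ {49}
|CD| ∈ {2}
|BD| ∈ [43, 55]
|AC| ∈ [47, 51]
|BC| ∈ [41, 57]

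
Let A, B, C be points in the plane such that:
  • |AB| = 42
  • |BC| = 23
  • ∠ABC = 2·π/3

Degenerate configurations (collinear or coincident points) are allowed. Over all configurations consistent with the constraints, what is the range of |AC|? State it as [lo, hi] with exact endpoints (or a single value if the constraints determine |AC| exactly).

|AC| = √(3259)  (≈ 57.0877)

|AB| ∈ {42}
|BC| ∈ {23}
|AC| ∈ {√(3259)}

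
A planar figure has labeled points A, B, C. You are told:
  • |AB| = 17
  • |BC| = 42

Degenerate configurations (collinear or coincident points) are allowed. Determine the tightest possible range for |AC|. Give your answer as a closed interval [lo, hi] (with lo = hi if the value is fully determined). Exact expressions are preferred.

|AB| ∈ {17}
|BC| ∈ {42}
|AC| ∈ [25, 59]

|AC| ∈ [25, 59]  (≈ [25.0000, 59.0000])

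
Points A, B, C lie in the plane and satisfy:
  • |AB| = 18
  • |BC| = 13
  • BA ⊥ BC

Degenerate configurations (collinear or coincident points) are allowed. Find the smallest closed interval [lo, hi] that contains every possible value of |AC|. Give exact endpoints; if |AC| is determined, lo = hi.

|AB| ∈ {18}
|BC| ∈ {13}
|AC| ∈ {√(493)}

|AC| = √(493)  (≈ 22.2036)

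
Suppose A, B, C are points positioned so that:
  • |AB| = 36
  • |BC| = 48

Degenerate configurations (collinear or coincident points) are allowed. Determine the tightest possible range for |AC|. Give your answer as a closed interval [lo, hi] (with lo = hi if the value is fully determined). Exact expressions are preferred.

|AC| ∈ [12, 84]  (≈ [12.0000, 84.0000])

|AB| ∈ {36}
|BC| ∈ {48}
|AC| ∈ [12, 84]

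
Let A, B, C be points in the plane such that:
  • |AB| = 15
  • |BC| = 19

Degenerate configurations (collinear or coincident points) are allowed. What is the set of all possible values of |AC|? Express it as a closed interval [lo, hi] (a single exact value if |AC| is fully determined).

|AB| ∈ {15}
|BC| ∈ {19}
|AC| ∈ [4, 34]

|AC| ∈ [4, 34]  (≈ [4.0000, 34.0000])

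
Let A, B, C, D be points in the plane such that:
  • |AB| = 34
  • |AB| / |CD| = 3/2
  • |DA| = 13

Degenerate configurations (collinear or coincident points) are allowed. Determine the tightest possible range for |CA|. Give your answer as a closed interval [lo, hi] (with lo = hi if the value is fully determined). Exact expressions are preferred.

|AB| ∈ {34}
|AD| ∈ {13}
|CD| ∈ {68/3}
|BD| ∈ [21, 47]
|AC| ∈ [29/3, 107/3]
|BC| ∈ [0, 209/3]

|CA| ∈ [29/3, 107/3]  (≈ [9.6667, 35.6667])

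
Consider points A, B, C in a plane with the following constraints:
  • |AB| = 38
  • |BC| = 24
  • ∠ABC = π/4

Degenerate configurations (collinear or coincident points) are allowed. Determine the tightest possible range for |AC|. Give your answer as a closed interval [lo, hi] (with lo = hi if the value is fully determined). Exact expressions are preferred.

|AB| ∈ {38}
|BC| ∈ {24}
|AC| ∈ {2·√(505 - 228·√(2))}

|AC| = 2·√(505 - 228·√(2))  (≈ 27.0229)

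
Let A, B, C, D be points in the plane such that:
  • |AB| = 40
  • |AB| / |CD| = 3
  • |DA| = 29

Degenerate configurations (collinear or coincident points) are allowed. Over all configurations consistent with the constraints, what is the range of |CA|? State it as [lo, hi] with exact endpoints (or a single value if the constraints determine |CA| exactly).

|CA| ∈ [47/3, 127/3]  (≈ [15.6667, 42.3333])

|AB| ∈ {40}
|AD| ∈ {29}
|CD| ∈ {40/3}
|BD| ∈ [11, 69]
|AC| ∈ [47/3, 127/3]
|BC| ∈ [0, 247/3]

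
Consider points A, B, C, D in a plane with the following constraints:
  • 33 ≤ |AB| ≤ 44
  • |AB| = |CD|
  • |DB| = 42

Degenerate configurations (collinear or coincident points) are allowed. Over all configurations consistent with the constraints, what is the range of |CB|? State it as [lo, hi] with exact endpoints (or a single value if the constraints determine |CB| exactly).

|AB| ∈ [33, 44]
|BD| ∈ {42}
|CD| ∈ [33, 44]
|AD| ∈ [0, 86]
|BC| ∈ [0, 86]
|AC| ∈ [0, 130]

|CB| ∈ [0, 86]  (≈ [0.0000, 86.0000])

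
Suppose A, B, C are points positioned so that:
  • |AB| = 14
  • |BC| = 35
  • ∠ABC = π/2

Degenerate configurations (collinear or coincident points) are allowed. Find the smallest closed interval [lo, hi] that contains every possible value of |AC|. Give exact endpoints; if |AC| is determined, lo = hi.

|AC| = 7·√(29)  (≈ 37.6962)

|AB| ∈ {14}
|BC| ∈ {35}
|AC| ∈ {7·√(29)}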